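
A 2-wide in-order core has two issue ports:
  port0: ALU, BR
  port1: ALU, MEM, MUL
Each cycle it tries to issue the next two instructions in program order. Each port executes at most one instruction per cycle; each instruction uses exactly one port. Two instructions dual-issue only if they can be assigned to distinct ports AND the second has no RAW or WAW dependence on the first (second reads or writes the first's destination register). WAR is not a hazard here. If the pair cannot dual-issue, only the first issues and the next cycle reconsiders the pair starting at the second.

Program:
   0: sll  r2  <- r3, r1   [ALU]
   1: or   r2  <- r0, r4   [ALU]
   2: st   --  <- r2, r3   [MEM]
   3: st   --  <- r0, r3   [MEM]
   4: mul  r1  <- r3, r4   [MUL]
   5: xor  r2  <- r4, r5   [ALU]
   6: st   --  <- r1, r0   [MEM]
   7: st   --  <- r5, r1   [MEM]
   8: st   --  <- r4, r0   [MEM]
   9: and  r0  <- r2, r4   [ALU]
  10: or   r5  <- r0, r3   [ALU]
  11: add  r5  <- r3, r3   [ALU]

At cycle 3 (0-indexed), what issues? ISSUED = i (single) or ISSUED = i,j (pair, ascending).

  cy0 -> i0 (sll) WAW r2
  cy1 -> i1 (or) RAW r2
  cy2 -> i2 (st) no-port MEM/MEM
  cy3 -> i3 (st) no-port MEM/MUL
  cy4 -> i4+i5 (mul/xor) 2-wide
  cy5 -> i6 (st) no-port MEM/MEM
  cy6 -> i7 (st) no-port MEM/MEM
  cy7 -> i8+i9 (st/and) 2-wide
  cy8 -> i10 (or) WAW r5
  cy9 -> i11 (add) tail

ISSUED = 3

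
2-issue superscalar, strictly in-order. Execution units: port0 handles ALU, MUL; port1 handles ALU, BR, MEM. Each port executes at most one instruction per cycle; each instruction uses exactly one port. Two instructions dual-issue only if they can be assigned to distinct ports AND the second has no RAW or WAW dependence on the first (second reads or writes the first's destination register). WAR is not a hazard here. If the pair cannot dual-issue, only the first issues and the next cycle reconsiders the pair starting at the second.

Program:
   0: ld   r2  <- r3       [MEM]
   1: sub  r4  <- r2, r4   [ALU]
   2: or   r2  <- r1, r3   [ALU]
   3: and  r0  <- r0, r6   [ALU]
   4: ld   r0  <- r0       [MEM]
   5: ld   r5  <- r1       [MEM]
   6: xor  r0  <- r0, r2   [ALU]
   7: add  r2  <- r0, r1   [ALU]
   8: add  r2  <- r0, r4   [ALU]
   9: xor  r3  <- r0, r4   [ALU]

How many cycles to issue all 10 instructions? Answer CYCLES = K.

CYCLES = 7

[0] i0  ld  -- RAW r2
[1] i1+i2  sub or  -- 2-wide
[2] i3  and  -- RAW+WAW r0
[3] i4  ld  -- no-port MEM/MEM
[4] i5+i6  ld xor  -- 2-wide
[5] i7  add  -- WAW r2
[6] i8+i9  add xor  -- 2-wide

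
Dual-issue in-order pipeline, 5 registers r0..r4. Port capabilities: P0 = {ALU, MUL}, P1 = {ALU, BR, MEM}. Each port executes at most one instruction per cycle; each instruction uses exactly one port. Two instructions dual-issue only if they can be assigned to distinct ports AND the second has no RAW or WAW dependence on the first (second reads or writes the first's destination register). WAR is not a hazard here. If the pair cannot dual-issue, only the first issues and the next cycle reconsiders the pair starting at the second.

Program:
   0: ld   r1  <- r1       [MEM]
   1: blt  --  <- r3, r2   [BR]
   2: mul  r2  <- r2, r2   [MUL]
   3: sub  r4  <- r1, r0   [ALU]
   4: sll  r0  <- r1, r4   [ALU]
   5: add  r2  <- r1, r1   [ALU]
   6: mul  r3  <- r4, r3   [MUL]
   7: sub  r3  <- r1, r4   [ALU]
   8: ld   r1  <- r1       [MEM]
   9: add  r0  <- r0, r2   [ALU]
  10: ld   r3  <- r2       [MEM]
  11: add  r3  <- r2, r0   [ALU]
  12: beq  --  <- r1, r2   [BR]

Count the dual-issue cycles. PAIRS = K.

#0 head=0: ld i0 no-port MEM/BR
#1 head=1: blt/mul i1+i2 pair
#2 head=3: sub i3 RAW r4
#3 head=4: sll/add i4+i5 pair
#4 head=6: mul i6 WAW r3
#5 head=7: sub/ld i7+i8 pair
#6 head=9: add/ld i9+i10 pair
#7 head=11: add/beq i11+i12 pair

PAIRS = 5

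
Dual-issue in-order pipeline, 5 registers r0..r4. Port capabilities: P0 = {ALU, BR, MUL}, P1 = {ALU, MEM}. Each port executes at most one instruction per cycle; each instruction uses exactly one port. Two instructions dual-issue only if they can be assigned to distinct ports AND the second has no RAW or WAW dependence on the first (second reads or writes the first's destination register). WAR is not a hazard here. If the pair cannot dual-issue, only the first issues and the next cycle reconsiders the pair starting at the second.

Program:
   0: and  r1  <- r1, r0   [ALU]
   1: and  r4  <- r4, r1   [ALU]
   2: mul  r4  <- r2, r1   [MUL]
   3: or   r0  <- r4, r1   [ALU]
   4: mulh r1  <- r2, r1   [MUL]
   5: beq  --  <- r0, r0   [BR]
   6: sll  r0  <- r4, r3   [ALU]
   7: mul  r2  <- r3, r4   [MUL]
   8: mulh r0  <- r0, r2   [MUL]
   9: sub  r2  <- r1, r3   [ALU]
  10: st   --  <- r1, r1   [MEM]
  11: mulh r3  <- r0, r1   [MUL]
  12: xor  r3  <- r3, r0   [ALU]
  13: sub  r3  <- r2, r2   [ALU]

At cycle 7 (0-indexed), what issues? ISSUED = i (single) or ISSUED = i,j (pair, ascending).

#0 head=0: and.ALU i0 RAW r1
#1 head=1: and.ALU i1 WAW r4
#2 head=2: mul.MUL i2 RAW r4
#3 head=3: or.ALU/mulh.MUL i3&i4 pair
#4 head=5: beq.BR/sll.ALU i5&i6 pair
#5 head=7: mul.MUL i7 no-port MUL/MUL
#6 head=8: mulh.MUL/sub.ALU i8&i9 pair
#7 head=10: st.MEM/mulh.MUL i10&i11 pair
#8 head=12: xor.ALU i12 WAW r3
#9 head=13: sub.ALU i13 tail

ISSUED = 10,11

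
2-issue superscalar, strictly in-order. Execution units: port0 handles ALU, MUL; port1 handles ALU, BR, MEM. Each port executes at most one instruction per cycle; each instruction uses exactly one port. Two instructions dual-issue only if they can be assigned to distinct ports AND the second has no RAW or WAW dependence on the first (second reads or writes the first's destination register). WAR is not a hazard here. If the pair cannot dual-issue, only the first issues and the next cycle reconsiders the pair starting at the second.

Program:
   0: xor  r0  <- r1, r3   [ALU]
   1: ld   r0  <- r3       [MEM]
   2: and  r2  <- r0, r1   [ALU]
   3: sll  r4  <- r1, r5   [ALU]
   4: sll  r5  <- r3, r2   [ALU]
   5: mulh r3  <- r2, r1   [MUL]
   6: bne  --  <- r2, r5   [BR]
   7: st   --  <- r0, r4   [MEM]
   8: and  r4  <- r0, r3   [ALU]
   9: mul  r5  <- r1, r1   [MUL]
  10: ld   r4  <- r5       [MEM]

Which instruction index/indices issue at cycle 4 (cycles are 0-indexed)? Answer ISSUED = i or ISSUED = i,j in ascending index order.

ISSUED = 6

[0] i0  xor  -- WAW r0
[1] i1  ld  -- RAW r0
[2] i2+i3  and;sll  -- pair
[3] i4+i5  sll;mulh  -- pair
[4] i6  bne  -- no-port BR/MEM
[5] i7+i8  st;and  -- pair
[6] i9  mul  -- RAW r5
[7] i10  ld  -- tail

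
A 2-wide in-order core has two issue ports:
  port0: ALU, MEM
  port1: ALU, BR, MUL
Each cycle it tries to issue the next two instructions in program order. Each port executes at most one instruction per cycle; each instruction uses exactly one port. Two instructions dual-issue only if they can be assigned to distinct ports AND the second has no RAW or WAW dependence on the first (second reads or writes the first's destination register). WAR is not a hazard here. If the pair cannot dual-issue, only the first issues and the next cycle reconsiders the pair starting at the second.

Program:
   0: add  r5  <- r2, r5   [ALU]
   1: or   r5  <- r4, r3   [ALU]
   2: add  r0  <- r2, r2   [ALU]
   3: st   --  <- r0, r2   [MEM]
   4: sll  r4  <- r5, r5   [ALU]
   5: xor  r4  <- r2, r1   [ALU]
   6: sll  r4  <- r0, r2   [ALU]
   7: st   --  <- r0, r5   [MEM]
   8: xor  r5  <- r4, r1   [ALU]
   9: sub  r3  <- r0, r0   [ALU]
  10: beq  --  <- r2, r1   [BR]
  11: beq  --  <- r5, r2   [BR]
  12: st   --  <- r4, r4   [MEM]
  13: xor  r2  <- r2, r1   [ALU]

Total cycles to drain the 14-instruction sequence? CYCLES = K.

c0: i0 add.ALU  WAW r5
c1: i1+i2 or.ALU;add.ALU  pair
c2: i3+i4 st.MEM;sll.ALU  pair
c3: i5 xor.ALU  WAW r4
c4: i6+i7 sll.ALU;st.MEM  pair
c5: i8+i9 xor.ALU;sub.ALU  pair
c6: i10 beq.BR  no-port BR/BR
c7: i11+i12 beq.BR;st.MEM  pair
c8: i13 xor.ALU  tail

CYCLES = 9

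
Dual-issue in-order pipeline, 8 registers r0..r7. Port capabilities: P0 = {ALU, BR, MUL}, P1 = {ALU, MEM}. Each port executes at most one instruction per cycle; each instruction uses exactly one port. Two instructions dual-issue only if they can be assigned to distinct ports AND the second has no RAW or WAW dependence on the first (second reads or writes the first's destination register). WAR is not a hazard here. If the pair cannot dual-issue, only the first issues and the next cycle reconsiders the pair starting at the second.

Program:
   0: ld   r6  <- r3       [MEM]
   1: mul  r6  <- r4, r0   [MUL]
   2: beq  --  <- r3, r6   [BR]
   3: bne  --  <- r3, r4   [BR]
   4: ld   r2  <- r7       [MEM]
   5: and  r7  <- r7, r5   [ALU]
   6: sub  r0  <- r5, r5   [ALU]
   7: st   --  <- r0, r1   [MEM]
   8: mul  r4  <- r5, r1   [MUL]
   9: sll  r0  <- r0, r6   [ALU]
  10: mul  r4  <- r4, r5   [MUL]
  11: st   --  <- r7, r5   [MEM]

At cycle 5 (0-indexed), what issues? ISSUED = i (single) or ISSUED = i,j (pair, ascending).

ISSUED = 7,8

t=0 i0:ld ; WAW r6
t=1 i1:mul ; no-port MUL/BR
t=2 i2:beq ; no-port BR/BR
t=3 i3/i4:bne ld ; 2-wide
t=4 i5/i6:and sub ; 2-wide
t=5 i7/i8:st mul ; 2-wide
t=6 i9/i10:sll mul ; 2-wide
t=7 i11:st ; tail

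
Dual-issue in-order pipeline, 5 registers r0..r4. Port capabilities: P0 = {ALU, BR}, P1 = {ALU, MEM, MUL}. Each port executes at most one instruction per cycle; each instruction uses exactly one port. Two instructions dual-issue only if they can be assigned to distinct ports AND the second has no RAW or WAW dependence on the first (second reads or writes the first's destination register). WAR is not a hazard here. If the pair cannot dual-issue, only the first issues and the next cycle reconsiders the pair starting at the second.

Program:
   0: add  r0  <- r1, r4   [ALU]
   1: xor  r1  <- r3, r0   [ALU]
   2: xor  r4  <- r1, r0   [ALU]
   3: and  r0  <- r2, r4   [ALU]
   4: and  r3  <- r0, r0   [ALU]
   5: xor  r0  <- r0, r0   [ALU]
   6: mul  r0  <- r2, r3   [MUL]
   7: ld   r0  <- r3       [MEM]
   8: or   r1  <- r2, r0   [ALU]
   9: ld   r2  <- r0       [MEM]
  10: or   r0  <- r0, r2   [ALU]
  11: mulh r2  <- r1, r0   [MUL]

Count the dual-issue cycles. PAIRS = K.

PAIRS = 2

c0: i0 add  RAW r0
c1: i1 xor  RAW r1
c2: i2 xor  RAW r4
c3: i3 and  RAW r0
c4: i4&i5 and xor  pair
c5: i6 mul  no-port MUL/MEM
c6: i7 ld  RAW r0
c7: i8&i9 or ld  pair
c8: i10 or  RAW r0
c9: i11 mulh  tail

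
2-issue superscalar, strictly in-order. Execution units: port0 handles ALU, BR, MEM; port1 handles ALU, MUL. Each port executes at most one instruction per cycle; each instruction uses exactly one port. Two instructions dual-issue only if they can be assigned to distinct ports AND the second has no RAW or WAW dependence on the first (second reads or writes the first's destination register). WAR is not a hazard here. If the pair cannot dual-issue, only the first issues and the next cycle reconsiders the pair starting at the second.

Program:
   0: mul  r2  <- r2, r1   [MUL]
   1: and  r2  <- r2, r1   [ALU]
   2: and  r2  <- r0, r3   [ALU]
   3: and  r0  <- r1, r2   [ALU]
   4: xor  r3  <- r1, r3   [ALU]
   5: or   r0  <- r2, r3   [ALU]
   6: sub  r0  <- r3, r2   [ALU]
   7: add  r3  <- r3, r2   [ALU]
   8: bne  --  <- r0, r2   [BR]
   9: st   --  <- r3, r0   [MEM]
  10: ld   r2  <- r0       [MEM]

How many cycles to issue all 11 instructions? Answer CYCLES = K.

[0] i0  mul.MUL  -- RAW+WAW r2
[1] i1  and.ALU  -- WAW r2
[2] i2  and.ALU  -- RAW r2
[3] i3,i4  and.ALU/xor.ALU  -- dual
[4] i5  or.ALU  -- WAW r0
[5] i6,i7  sub.ALU/add.ALU  -- dual
[6] i8  bne.BR  -- no-port BR/MEM
[7] i9  st.MEM  -- no-port MEM/MEM
[8] i10  ld.MEM  -- tail

CYCLES = 9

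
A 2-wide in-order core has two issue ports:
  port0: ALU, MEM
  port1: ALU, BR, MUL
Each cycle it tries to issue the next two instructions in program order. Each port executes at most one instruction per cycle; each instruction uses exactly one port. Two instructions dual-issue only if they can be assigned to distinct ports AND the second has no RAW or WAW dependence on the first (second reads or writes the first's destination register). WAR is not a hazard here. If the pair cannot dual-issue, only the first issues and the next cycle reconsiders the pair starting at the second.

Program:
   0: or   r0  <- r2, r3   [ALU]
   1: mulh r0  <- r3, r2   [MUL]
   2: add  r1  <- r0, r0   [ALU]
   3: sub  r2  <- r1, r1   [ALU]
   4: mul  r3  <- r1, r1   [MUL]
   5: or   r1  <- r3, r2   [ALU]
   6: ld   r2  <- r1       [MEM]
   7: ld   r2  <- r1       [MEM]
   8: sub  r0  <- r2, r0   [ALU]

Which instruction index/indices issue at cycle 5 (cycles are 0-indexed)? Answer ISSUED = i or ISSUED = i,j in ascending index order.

[0] i0  or.ALU  -- WAW r0
[1] i1  mulh.MUL  -- RAW r0
[2] i2  add.ALU  -- RAW r1
[3] i3,i4  sub.ALU mul.MUL  -- pair
[4] i5  or.ALU  -- RAW r1
[5] i6  ld.MEM  -- no-port MEM/MEM
[6] i7  ld.MEM  -- RAW r2
[7] i8  sub.ALU  -- tail

ISSUED = 6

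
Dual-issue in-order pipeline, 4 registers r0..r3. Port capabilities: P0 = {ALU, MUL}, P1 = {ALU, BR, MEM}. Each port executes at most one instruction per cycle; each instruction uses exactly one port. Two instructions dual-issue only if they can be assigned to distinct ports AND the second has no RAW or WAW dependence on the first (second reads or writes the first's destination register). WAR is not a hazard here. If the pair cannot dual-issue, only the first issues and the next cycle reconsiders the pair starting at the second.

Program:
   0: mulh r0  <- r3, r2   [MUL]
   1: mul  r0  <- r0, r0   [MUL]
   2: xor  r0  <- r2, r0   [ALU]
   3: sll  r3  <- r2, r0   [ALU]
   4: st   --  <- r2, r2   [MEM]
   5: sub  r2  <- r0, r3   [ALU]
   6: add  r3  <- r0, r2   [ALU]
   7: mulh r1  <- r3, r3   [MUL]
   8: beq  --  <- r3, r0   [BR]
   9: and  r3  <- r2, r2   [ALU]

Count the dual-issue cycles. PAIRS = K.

PAIRS = 2

c0: i0 mulh  no-port MUL/MUL
c1: i1 mul  RAW+WAW r0
c2: i2 xor  RAW r0
c3: i3&i4 sll+st  pair
c4: i5 sub  RAW r2
c5: i6 add  RAW r3
c6: i7&i8 mulh+beq  pair
c7: i9 and  tail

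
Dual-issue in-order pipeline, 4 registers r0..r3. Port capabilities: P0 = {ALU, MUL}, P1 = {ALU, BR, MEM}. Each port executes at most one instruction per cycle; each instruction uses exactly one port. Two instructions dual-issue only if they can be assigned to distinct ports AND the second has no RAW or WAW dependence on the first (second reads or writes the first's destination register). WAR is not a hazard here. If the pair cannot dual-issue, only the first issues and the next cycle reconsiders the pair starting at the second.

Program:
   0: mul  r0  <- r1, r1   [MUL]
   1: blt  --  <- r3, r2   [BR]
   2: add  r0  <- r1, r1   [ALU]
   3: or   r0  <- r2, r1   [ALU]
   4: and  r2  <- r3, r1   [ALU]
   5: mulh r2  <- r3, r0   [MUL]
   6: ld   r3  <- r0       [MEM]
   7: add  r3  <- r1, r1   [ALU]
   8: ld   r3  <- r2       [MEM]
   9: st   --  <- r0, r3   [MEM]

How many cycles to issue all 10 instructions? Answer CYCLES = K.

#0 head=0: mul+blt i0,i1 dual
#1 head=2: add i2 WAW r0
#2 head=3: or+and i3,i4 dual
#3 head=5: mulh+ld i5,i6 dual
#4 head=7: add i7 WAW r3
#5 head=8: ld i8 no-port MEM/MEM
#6 head=9: st i9 tail

CYCLES = 7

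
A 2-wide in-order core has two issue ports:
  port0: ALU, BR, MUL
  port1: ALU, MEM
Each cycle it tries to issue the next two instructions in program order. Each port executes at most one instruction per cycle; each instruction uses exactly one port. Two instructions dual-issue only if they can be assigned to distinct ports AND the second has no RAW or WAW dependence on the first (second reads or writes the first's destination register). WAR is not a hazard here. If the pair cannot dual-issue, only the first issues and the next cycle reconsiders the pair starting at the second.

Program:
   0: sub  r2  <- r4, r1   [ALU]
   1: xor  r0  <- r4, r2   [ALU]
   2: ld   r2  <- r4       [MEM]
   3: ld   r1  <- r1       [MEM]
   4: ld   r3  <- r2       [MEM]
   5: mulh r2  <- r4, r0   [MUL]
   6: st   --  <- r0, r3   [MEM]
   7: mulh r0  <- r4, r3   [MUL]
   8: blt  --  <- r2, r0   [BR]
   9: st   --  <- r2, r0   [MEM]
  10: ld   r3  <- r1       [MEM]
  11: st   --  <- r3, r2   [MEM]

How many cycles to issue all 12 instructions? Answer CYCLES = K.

t=0 i0:sub.ALU ; RAW r2
t=1 i1/i2:xor.ALU ld.MEM ; dual
t=2 i3:ld.MEM ; no-port MEM/MEM
t=3 i4/i5:ld.MEM mulh.MUL ; dual
t=4 i6/i7:st.MEM mulh.MUL ; dual
t=5 i8/i9:blt.BR st.MEM ; dual
t=6 i10:ld.MEM ; no-port MEM/MEM
t=7 i11:st.MEM ; tail

CYCLES = 8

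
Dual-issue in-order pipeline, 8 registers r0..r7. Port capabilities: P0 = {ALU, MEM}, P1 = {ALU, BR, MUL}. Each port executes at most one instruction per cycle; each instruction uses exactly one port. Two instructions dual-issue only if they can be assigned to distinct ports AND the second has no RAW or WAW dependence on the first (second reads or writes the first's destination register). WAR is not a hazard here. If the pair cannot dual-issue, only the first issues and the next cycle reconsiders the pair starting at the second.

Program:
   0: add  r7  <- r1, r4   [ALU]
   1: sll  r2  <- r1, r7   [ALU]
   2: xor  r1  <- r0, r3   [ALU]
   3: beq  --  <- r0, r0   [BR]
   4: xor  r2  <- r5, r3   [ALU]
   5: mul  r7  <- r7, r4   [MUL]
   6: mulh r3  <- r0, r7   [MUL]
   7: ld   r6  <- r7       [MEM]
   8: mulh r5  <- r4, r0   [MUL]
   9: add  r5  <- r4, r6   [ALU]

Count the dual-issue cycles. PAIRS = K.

PAIRS = 3

#0 head=0: add i0 RAW r7
#1 head=1: sll;xor i1,i2 dual
#2 head=3: beq;xor i3,i4 dual
#3 head=5: mul i5 no-port MUL/MUL
#4 head=6: mulh;ld i6,i7 dual
#5 head=8: mulh i8 WAW r5
#6 head=9: add i9 tail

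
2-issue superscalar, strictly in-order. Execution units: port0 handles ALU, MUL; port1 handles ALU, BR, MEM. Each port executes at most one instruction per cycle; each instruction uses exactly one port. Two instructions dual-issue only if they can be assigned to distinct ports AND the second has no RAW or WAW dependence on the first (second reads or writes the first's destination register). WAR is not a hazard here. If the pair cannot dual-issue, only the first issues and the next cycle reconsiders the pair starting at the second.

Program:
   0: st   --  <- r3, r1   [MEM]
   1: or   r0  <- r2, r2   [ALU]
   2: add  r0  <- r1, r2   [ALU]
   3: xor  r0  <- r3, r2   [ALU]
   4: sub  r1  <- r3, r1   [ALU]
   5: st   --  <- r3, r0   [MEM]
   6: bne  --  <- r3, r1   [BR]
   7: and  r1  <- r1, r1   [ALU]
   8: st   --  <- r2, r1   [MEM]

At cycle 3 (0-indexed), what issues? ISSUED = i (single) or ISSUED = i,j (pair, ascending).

t=0 i0&i1:st/or ; dual
t=1 i2:add ; WAW r0
t=2 i3&i4:xor/sub ; dual
t=3 i5:st ; no-port MEM/BR
t=4 i6&i7:bne/and ; dual
t=5 i8:st ; tail

ISSUED = 5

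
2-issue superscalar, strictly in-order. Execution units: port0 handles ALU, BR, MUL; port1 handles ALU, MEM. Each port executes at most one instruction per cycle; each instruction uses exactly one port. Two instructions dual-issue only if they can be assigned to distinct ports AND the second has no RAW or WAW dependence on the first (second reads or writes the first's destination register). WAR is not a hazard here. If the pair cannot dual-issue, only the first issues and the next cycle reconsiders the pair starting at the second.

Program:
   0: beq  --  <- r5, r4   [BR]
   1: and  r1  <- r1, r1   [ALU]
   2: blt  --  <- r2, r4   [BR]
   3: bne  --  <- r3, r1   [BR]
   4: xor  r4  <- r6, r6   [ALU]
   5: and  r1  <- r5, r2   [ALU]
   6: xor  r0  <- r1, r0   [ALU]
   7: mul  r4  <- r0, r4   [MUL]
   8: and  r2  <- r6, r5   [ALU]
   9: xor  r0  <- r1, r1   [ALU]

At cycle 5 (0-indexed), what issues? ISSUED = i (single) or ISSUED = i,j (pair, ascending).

ISSUED = 7,8

0. beq.BR/and.ALU @i0&i1  | 2-wide
1. blt.BR @i2  | no-port BR/BR
2. bne.BR/xor.ALU @i3&i4  | 2-wide
3. and.ALU @i5  | RAW r1
4. xor.ALU @i6  | RAW r0
5. mul.MUL/and.ALU @i7&i8  | 2-wide
6. xor.ALU @i9  | tail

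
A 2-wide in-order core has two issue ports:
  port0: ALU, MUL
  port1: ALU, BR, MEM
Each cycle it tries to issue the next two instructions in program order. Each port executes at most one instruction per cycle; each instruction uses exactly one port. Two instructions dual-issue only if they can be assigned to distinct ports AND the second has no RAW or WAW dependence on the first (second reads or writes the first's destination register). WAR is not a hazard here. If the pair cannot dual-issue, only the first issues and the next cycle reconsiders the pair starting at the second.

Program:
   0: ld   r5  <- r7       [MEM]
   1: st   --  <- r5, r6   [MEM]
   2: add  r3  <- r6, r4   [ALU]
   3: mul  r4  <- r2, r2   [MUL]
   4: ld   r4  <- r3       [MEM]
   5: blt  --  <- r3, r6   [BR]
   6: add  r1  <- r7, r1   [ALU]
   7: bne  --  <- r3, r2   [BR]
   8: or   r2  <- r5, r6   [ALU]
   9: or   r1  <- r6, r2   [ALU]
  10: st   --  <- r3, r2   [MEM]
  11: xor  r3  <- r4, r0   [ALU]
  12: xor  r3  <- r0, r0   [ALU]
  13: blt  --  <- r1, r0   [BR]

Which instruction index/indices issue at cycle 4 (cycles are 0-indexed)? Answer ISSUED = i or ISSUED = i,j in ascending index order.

ISSUED = 5,6

c0: i0 ld.MEM  no-port MEM/MEM
c1: i1&i2 st.MEM add.ALU  pair
c2: i3 mul.MUL  WAW r4
c3: i4 ld.MEM  no-port MEM/BR
c4: i5&i6 blt.BR add.ALU  pair
c5: i7&i8 bne.BR or.ALU  pair
c6: i9&i10 or.ALU st.MEM  pair
c7: i11 xor.ALU  WAW r3
c8: i12&i13 xor.ALU blt.BR  pair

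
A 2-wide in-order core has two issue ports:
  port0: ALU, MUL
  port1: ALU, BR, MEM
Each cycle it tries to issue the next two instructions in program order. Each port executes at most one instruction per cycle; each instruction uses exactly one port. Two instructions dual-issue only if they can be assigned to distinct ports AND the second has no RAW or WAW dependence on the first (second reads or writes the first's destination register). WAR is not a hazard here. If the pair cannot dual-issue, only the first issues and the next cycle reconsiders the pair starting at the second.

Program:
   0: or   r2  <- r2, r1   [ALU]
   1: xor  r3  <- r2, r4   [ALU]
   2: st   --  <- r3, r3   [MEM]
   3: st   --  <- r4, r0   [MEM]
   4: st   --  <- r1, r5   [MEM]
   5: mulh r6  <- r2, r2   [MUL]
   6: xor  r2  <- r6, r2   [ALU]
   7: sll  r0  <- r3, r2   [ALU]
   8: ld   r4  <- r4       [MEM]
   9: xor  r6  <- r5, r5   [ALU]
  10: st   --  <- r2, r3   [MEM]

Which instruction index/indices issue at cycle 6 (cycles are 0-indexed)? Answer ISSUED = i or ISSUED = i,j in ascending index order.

[0] i0  or  -- RAW r2
[1] i1  xor  -- RAW r3
[2] i2  st  -- no-port MEM/MEM
[3] i3  st  -- no-port MEM/MEM
[4] i4+i5  st mulh  -- pair
[5] i6  xor  -- RAW r2
[6] i7+i8  sll ld  -- pair
[7] i9+i10  xor st  -- pair

ISSUED = 7,8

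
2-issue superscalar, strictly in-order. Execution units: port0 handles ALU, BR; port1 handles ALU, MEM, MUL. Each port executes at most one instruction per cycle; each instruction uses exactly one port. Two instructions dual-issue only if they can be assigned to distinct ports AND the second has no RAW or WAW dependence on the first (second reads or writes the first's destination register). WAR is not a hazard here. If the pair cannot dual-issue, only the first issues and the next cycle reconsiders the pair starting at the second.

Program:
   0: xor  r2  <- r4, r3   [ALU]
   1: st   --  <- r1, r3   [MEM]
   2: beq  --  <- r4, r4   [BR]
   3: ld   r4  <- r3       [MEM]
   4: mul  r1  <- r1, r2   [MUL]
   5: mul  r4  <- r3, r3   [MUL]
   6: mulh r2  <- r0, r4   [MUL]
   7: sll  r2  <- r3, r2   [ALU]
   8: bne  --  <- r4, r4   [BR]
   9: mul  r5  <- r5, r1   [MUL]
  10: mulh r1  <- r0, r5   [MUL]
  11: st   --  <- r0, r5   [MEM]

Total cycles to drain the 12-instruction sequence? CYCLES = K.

#0 head=0: xor+st i0&i1 2-wide
#1 head=2: beq+ld i2&i3 2-wide
#2 head=4: mul i4 no-port MUL/MUL
#3 head=5: mul i5 no-port MUL/MUL
#4 head=6: mulh i6 RAW+WAW r2
#5 head=7: sll+bne i7&i8 2-wide
#6 head=9: mul i9 no-port MUL/MUL
#7 head=10: mulh i10 no-port MUL/MEM
#8 head=11: st i11 tail

CYCLES = 9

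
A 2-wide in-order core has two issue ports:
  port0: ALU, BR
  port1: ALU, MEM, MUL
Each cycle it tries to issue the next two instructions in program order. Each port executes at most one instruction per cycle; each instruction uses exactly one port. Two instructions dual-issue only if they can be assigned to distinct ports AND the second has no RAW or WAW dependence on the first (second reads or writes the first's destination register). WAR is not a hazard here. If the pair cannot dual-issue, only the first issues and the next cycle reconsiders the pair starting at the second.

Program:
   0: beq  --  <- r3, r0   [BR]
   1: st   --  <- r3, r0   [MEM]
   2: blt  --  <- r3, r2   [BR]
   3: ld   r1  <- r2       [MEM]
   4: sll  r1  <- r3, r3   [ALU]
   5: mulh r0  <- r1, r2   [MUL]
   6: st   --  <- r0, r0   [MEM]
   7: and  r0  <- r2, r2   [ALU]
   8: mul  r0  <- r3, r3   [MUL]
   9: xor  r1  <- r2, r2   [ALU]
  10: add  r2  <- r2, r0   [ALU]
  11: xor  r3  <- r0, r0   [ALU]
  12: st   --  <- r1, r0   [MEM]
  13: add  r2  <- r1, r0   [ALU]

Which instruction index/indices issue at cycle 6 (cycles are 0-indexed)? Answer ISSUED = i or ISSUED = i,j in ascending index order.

ISSUED = 10,11

  cy0 -> i0/i1 (beq.BR;st.MEM) pair
  cy1 -> i2/i3 (blt.BR;ld.MEM) pair
  cy2 -> i4 (sll.ALU) RAW r1
  cy3 -> i5 (mulh.MUL) no-port MUL/MEM
  cy4 -> i6/i7 (st.MEM;and.ALU) pair
  cy5 -> i8/i9 (mul.MUL;xor.ALU) pair
  cy6 -> i10/i11 (add.ALU;xor.ALU) pair
  cy7 -> i12/i13 (st.MEM;add.ALU) pair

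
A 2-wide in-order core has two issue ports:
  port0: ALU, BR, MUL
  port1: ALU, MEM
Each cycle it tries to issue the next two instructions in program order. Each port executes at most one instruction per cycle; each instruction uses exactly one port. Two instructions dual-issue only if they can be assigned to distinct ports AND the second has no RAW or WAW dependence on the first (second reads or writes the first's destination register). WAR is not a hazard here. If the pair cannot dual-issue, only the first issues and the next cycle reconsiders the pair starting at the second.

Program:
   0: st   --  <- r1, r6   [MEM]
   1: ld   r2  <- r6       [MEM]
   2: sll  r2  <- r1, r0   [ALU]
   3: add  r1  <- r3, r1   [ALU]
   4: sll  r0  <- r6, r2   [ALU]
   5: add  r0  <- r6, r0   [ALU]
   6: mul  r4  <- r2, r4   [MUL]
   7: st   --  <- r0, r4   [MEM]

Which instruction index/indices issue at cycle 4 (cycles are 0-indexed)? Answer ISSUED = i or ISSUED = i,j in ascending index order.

c0: i0 st  no-port MEM/MEM
c1: i1 ld  WAW r2
c2: i2&i3 sll+add  2-wide
c3: i4 sll  RAW+WAW r0
c4: i5&i6 add+mul  2-wide
c5: i7 st  tail

ISSUED = 5,6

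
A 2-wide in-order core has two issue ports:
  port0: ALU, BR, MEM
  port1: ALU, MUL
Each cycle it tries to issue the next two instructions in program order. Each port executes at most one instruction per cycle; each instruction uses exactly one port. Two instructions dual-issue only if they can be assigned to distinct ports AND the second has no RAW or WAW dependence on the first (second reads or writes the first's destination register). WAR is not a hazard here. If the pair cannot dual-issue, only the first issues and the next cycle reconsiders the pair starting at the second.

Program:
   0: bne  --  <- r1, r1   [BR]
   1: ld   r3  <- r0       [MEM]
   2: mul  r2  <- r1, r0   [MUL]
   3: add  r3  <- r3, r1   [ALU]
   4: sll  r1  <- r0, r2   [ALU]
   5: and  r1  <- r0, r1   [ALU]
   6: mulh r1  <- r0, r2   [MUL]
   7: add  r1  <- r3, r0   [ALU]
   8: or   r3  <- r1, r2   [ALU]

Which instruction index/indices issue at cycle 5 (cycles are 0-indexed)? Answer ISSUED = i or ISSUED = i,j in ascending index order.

ISSUED = 7

  cy0 -> i0 (bne.BR) no-port BR/MEM
  cy1 -> i1/i2 (ld.MEM;mul.MUL) pair
  cy2 -> i3/i4 (add.ALU;sll.ALU) pair
  cy3 -> i5 (and.ALU) WAW r1
  cy4 -> i6 (mulh.MUL) WAW r1
  cy5 -> i7 (add.ALU) RAW r1
  cy6 -> i8 (or.ALU) tail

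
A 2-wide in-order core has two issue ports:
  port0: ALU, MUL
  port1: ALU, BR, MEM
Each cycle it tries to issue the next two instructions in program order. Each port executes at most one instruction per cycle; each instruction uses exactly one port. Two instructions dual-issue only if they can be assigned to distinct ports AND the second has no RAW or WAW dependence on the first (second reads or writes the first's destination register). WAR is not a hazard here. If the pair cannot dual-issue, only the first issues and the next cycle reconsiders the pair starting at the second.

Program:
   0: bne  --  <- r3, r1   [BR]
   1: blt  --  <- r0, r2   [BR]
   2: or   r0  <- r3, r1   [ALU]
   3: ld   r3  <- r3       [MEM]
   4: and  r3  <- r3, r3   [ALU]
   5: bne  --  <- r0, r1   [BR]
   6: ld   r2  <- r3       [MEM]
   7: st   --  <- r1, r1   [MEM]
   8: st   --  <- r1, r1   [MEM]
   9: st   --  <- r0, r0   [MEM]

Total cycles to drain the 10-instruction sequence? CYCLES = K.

CYCLES = 8

#0 head=0: bne i0 no-port BR/BR
#1 head=1: blt+or i1/i2 2-wide
#2 head=3: ld i3 RAW+WAW r3
#3 head=4: and+bne i4/i5 2-wide
#4 head=6: ld i6 no-port MEM/MEM
#5 head=7: st i7 no-port MEM/MEM
#6 head=8: st i8 no-port MEM/MEM
#7 head=9: st i9 tail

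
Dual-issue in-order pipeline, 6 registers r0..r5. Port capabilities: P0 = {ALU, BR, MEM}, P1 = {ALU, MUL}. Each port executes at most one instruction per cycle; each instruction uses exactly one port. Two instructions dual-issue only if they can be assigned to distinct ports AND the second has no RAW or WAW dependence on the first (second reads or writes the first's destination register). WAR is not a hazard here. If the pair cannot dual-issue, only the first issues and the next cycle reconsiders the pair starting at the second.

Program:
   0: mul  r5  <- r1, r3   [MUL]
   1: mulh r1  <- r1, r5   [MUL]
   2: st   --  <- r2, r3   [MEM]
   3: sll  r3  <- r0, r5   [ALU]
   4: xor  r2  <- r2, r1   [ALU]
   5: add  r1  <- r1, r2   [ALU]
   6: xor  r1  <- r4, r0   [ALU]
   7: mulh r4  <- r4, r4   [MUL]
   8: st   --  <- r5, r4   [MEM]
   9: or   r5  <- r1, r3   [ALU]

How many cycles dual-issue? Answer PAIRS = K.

0. mul.MUL @i0  | no-port MUL/MUL
1. mulh.MUL;st.MEM @i1,i2  | dual
2. sll.ALU;xor.ALU @i3,i4  | dual
3. add.ALU @i5  | WAW r1
4. xor.ALU;mulh.MUL @i6,i7  | dual
5. st.MEM;or.ALU @i8,i9  | dual

PAIRS = 4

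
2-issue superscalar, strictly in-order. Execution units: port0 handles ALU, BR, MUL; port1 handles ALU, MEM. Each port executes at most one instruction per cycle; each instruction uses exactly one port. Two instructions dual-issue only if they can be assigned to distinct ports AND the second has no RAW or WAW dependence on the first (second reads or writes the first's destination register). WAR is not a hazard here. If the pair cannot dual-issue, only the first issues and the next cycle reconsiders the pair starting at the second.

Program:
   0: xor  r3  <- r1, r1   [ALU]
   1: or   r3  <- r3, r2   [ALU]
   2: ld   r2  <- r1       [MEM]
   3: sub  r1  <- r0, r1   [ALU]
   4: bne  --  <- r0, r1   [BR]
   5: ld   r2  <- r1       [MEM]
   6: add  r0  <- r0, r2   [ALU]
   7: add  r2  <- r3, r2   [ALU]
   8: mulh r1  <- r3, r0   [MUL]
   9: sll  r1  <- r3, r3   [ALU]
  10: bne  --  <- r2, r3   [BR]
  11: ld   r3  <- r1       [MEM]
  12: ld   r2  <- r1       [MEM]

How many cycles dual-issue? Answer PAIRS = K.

#0 head=0: xor.ALU i0 RAW+WAW r3
#1 head=1: or.ALU+ld.MEM i1+i2 dual
#2 head=3: sub.ALU i3 RAW r1
#3 head=4: bne.BR+ld.MEM i4+i5 dual
#4 head=6: add.ALU+add.ALU i6+i7 dual
#5 head=8: mulh.MUL i8 WAW r1
#6 head=9: sll.ALU+bne.BR i9+i10 dual
#7 head=11: ld.MEM i11 no-port MEM/MEM
#8 head=12: ld.MEM i12 tail

PAIRS = 4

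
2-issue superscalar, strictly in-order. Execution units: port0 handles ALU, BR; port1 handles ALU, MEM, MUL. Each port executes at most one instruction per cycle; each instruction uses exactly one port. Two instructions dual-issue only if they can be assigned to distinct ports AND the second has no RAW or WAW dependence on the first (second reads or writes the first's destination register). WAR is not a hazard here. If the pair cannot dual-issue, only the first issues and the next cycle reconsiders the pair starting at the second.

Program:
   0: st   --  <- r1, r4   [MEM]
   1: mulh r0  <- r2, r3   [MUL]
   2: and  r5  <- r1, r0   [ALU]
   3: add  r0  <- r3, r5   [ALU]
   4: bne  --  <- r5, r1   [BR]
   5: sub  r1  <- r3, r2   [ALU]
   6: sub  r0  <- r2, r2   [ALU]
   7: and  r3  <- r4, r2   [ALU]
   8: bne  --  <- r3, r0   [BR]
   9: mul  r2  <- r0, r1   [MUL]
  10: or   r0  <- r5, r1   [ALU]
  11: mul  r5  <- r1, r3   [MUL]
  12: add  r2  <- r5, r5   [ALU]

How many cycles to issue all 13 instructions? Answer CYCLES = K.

c0: i0 st.MEM  no-port MEM/MUL
c1: i1 mulh.MUL  RAW r0
c2: i2 and.ALU  RAW r5
c3: i3+i4 add.ALU/bne.BR  dual
c4: i5+i6 sub.ALU/sub.ALU  dual
c5: i7 and.ALU  RAW r3
c6: i8+i9 bne.BR/mul.MUL  dual
c7: i10+i11 or.ALU/mul.MUL  dual
c8: i12 add.ALU  tail

CYCLES = 9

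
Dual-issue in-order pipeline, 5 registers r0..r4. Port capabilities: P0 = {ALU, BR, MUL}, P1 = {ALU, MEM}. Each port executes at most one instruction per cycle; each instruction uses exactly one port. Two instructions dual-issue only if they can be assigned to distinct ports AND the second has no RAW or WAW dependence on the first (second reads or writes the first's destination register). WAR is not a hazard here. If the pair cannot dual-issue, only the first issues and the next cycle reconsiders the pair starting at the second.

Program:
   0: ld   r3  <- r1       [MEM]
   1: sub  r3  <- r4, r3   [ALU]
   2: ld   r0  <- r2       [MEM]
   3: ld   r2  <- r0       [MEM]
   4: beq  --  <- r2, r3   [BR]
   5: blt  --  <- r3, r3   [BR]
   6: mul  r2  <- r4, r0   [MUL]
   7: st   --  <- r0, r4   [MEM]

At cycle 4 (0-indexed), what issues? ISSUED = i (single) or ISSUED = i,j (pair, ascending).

  cy0 -> i0 (ld) RAW+WAW r3
  cy1 -> i1,i2 (sub/ld) pair
  cy2 -> i3 (ld) RAW r2
  cy3 -> i4 (beq) no-port BR/BR
  cy4 -> i5 (blt) no-port BR/MUL
  cy5 -> i6,i7 (mul/st) pair

ISSUED = 5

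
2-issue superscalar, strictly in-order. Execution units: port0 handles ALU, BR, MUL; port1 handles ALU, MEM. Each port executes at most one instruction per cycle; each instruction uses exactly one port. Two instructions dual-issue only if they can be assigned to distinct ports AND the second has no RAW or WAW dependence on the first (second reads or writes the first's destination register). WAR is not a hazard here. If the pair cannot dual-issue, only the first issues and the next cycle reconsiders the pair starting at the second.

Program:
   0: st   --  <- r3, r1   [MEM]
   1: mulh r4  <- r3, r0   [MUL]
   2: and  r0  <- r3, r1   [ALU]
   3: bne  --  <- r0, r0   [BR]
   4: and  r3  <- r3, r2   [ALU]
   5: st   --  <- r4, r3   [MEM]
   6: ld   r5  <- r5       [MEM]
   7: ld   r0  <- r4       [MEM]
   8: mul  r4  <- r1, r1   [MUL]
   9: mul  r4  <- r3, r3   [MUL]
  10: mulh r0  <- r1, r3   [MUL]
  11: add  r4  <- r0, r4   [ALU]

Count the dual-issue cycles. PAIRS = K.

#0 head=0: st.MEM+mulh.MUL i0&i1 pair
#1 head=2: and.ALU i2 RAW r0
#2 head=3: bne.BR+and.ALU i3&i4 pair
#3 head=5: st.MEM i5 no-port MEM/MEM
#4 head=6: ld.MEM i6 no-port MEM/MEM
#5 head=7: ld.MEM+mul.MUL i7&i8 pair
#6 head=9: mul.MUL i9 no-port MUL/MUL
#7 head=10: mulh.MUL i10 RAW r0
#8 head=11: add.ALU i11 tail

PAIRS = 3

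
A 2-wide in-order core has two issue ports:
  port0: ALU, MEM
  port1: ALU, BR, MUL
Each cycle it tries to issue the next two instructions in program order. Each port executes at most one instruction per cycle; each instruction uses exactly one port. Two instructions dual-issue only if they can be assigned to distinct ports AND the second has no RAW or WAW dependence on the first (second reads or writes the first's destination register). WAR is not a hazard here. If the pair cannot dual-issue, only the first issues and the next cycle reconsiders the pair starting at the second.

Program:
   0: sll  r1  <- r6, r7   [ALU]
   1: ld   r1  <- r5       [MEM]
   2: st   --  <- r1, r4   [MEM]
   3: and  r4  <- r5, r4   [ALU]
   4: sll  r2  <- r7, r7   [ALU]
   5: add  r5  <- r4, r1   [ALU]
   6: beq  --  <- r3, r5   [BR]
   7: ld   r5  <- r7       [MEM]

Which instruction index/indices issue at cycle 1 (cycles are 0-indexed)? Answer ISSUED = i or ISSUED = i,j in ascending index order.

  cy0 -> i0 (sll) WAW r1
  cy1 -> i1 (ld) no-port MEM/MEM
  cy2 -> i2&i3 (st+and) 2-wide
  cy3 -> i4&i5 (sll+add) 2-wide
  cy4 -> i6&i7 (beq+ld) 2-wide

ISSUED = 1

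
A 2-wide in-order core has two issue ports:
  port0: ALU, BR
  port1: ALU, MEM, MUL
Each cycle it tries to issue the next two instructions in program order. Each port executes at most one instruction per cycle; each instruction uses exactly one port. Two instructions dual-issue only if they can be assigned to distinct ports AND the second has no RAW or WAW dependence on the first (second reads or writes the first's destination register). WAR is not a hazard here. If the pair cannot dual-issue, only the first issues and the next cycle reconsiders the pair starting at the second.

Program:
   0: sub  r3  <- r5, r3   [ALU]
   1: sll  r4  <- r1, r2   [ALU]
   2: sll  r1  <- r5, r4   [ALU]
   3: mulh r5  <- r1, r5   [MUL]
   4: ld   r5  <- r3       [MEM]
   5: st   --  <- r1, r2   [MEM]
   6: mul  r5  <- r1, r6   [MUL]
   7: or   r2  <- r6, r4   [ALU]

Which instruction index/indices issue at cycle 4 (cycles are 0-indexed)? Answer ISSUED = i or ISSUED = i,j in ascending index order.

t=0 i0,i1:sub.ALU sll.ALU ; 2-wide
t=1 i2:sll.ALU ; RAW r1
t=2 i3:mulh.MUL ; no-port MUL/MEM
t=3 i4:ld.MEM ; no-port MEM/MEM
t=4 i5:st.MEM ; no-port MEM/MUL
t=5 i6,i7:mul.MUL or.ALU ; 2-wide

ISSUED = 5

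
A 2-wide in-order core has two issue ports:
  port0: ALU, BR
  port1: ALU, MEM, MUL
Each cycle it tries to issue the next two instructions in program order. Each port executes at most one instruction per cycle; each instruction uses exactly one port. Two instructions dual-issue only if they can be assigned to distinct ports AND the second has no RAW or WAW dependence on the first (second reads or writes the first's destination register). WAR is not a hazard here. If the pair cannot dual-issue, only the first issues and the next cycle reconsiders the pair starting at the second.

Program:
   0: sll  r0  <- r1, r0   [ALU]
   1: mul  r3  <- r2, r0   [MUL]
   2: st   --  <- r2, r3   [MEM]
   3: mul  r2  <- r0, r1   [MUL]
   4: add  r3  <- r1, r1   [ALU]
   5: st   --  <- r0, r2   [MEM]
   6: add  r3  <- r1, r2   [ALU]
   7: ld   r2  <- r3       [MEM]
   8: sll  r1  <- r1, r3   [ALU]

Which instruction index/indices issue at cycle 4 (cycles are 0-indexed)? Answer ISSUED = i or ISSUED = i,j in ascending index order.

#0 head=0: sll i0 RAW r0
#1 head=1: mul i1 no-port MUL/MEM
#2 head=2: st i2 no-port MEM/MUL
#3 head=3: mul+add i3,i4 pair
#4 head=5: st+add i5,i6 pair
#5 head=7: ld+sll i7,i8 pair

ISSUED = 5,6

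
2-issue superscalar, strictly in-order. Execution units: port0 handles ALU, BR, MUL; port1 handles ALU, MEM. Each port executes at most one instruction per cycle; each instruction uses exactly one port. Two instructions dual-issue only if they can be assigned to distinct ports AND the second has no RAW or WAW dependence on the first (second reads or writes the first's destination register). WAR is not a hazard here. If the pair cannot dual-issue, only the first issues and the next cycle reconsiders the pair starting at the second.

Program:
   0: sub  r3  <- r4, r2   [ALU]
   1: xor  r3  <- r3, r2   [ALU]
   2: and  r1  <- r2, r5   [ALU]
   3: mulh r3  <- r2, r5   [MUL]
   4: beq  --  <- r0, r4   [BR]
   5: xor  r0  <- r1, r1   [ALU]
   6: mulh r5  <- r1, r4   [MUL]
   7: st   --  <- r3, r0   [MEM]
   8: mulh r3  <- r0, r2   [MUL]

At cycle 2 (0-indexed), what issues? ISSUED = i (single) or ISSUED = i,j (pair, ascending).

  cy0 -> i0 (sub) RAW+WAW r3
  cy1 -> i1&i2 (xor and) dual
  cy2 -> i3 (mulh) no-port MUL/BR
  cy3 -> i4&i5 (beq xor) dual
  cy4 -> i6&i7 (mulh st) dual
  cy5 -> i8 (mulh) tail

ISSUED = 3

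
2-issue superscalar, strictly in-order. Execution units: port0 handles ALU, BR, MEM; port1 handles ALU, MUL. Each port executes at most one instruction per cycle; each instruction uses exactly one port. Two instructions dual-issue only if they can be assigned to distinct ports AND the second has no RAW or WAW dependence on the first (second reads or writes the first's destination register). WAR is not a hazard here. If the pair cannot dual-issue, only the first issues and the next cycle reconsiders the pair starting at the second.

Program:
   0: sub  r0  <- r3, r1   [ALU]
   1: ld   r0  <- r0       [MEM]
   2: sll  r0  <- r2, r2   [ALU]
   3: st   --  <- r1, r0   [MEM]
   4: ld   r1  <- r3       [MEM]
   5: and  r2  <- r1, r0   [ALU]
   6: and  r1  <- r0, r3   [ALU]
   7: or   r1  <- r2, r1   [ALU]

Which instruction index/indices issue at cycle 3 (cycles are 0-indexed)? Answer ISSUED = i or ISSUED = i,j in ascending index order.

ISSUED = 3

0. sub @i0  | RAW+WAW r0
1. ld @i1  | WAW r0
2. sll @i2  | RAW r0
3. st @i3  | no-port MEM/MEM
4. ld @i4  | RAW r1
5. and and @i5/i6  | pair
6. or @i7  | tail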